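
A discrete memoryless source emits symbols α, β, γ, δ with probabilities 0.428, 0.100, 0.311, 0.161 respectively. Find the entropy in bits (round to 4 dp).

H = −Σ pᵢ log₂ pᵢ.
−0.428·log₂(0.428) = 0.5240
−0.100·log₂(0.100) = 0.3322
−0.311·log₂(0.311) = 0.5240
−0.161·log₂(0.161) = 0.4242
Sum ≈ 1.8045 → 1.8045 bits.

1.8045 bits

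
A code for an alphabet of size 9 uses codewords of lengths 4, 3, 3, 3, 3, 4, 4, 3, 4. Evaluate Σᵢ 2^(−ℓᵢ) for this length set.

0.875

With common denominator 2^4 = 16: Σ 2^(−ℓᵢ) = 1/16 + 2/16 + 2/16 + 2/16 + 2/16 + 1/16 + 1/16 + 2/16 + 1/16 = 14/16 = 0.875.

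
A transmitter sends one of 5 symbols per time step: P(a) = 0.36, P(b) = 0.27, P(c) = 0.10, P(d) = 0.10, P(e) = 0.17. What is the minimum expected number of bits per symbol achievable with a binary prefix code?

2.2 bits/symbol

Repeatedly combine the two least-probable nodes; the expected code length is the sum of the merged weights.
merge 1/10 + 1/10 → 1/5
merge 17/100 + 1/5 → 37/100
merge 27/100 + 9/25 → 63/100
merge 37/100 + 63/100 → 1
L = 1/5 + 37/100 + 63/100 + 1 = 11/5 = 2.2 bits/symbol.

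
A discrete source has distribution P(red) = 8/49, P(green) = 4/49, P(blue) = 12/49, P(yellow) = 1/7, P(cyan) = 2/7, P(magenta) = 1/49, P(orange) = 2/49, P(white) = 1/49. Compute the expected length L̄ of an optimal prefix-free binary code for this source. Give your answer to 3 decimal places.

Repeatedly combine the two least-probable nodes; the expected code length is the sum of the merged weights.
merge 1/49 + 1/49 → 2/49
merge 2/49 + 2/49 → 4/49
merge 4/49 + 4/49 → 8/49
merge 1/7 + 8/49 → 15/49
merge 8/49 + 12/49 → 20/49
merge 2/7 + 15/49 → 29/49
merge 20/49 + 29/49 → 1
L = 2/49 + 4/49 + 8/49 + 15/49 + 20/49 + 29/49 + 1 = 127/49 ≈ 2.592 bits/symbol.

2.592 bits/symbol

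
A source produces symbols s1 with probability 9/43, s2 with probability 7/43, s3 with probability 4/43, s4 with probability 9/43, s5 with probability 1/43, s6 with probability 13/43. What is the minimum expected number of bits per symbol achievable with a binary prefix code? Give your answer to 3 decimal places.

2.395 bits/symbol

Repeatedly combine the two least-probable nodes; the expected code length is the sum of the merged weights.
merge 1/43 + 4/43 → 5/43
merge 5/43 + 7/43 → 12/43
merge 9/43 + 9/43 → 18/43
merge 12/43 + 13/43 → 25/43
merge 18/43 + 25/43 → 1
L = 5/43 + 12/43 + 18/43 + 25/43 + 1 = 103/43 ≈ 2.395 bits/symbol.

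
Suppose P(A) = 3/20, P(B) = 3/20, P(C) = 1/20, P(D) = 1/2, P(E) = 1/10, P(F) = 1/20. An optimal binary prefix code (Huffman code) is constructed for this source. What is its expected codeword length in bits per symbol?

2.1 bits/symbol

Repeatedly combine the two least-probable nodes; the expected code length is the sum of the merged weights.
merge 1/20 + 1/20 → 1/10
merge 1/10 + 1/10 → 1/5
merge 3/20 + 3/20 → 3/10
merge 1/5 + 3/10 → 1/2
merge 1/2 + 1/2 → 1
L = 1/10 + 1/5 + 3/10 + 1/2 + 1 = 21/10 = 2.1 bits/symbol.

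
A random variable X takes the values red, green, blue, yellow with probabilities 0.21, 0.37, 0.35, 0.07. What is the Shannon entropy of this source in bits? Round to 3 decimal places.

1.802 bits

H = −Σ pᵢ log₂ pᵢ.
−0.21·log₂(0.21) = 0.4728
−0.37·log₂(0.37) = 0.5307
−0.35·log₂(0.35) = 0.5301
−0.07·log₂(0.07) = 0.2686
Sum ≈ 1.8022 → 1.802 bits.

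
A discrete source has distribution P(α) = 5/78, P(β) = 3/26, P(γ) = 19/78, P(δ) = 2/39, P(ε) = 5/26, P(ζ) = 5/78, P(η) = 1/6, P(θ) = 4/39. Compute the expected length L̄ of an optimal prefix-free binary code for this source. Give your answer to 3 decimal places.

2.846 bits/symbol

Repeatedly combine the two least-probable nodes; the expected code length is the sum of the merged weights.
merge 2/39 + 5/78 → 3/26
merge 5/78 + 4/39 → 1/6
merge 3/26 + 3/26 → 3/13
merge 1/6 + 1/6 → 1/3
merge 5/26 + 3/13 → 11/26
merge 19/78 + 1/3 → 15/26
merge 11/26 + 15/26 → 1
L = 3/26 + 1/6 + 3/13 + 1/3 + 11/26 + 15/26 + 1 = 37/13 ≈ 2.846 bits/symbol.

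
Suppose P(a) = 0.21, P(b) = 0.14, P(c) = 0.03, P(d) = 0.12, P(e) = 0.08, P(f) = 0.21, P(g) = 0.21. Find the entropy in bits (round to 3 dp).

H = −Σ pᵢ log₂ pᵢ.
−0.21·log₂(0.21) = 0.4728
−0.14·log₂(0.14) = 0.3971
−0.03·log₂(0.03) = 0.1518
−0.12·log₂(0.12) = 0.3671
−0.08·log₂(0.08) = 0.2915
−0.21·log₂(0.21) = 0.4728
−0.21·log₂(0.21) = 0.4728
Sum ≈ 2.6259 → 2.626 bits.

2.626 bits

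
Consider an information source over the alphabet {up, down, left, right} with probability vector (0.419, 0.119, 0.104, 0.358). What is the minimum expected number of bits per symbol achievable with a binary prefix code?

Repeatedly combine the two least-probable nodes; the expected code length is the sum of the merged weights.
merge 13/125 + 119/1000 → 223/1000
merge 223/1000 + 179/500 → 581/1000
merge 419/1000 + 581/1000 → 1
L = 223/1000 + 581/1000 + 1 = 451/250 = 1.804 bits/symbol.

1.804 bits/symbol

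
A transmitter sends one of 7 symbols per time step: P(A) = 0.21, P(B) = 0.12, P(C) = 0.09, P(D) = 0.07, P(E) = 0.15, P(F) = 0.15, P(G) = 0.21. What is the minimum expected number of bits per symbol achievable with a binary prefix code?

Repeatedly combine the two least-probable nodes; the expected code length is the sum of the merged weights.
merge 7/100 + 9/100 → 4/25
merge 3/25 + 3/20 → 27/100
merge 3/20 + 4/25 → 31/100
merge 21/100 + 21/100 → 21/50
merge 27/100 + 31/100 → 29/50
merge 21/50 + 29/50 → 1
L = 4/25 + 27/100 + 31/100 + 21/50 + 29/50 + 1 = 137/50 = 2.74 bits/symbol.

2.74 bits/symbol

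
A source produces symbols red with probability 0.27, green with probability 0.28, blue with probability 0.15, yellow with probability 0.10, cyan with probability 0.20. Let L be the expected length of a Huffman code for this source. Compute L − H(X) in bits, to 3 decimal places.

Entropy H = −Σ p log₂ p ≈ 2.2314 bits.
Huffman merges: 1/10+3/20→1/4; 1/5+1/4→9/20; 27/100+7/25→11/20; 9/20+11/20→1. L = 9/4 ≈ 2.2500.
L − H = 2.2500 − 2.2314 = 0.019 bits.

0.019 bits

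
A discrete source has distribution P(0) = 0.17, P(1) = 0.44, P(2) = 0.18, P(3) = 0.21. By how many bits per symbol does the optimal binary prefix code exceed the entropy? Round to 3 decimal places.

Entropy H = −Σ p log₂ p ≈ 1.8739 bits.
Huffman merges: 17/100+9/50→7/20; 21/100+7/20→14/25; 11/25+14/25→1. L = 191/100 ≈ 1.9100.
L − H = 1.9100 − 1.8739 = 0.036 bits.

0.036 bits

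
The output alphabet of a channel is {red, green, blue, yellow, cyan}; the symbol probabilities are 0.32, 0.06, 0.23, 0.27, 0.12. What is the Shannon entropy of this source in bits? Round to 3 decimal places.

H = −Σ pᵢ log₂ pᵢ.
−0.32·log₂(0.32) = 0.5260
−0.06·log₂(0.06) = 0.2435
−0.23·log₂(0.23) = 0.4877
−0.27·log₂(0.27) = 0.5100
−0.12·log₂(0.12) = 0.3671
Sum ≈ 2.1343 → 2.134 bits.

2.134 bits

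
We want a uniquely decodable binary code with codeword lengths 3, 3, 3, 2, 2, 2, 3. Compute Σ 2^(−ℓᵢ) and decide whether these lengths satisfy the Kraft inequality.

1.25; no

With common denominator 2^3 = 8: Σ 2^(−ℓᵢ) = 1/8 + 1/8 + 1/8 + 2/8 + 2/8 + 2/8 + 1/8 = 10/8 = 1.25.
Kraft's inequality requires Σ ≤ 1; here Σ = 1.25 > 1, so no such prefix code exists.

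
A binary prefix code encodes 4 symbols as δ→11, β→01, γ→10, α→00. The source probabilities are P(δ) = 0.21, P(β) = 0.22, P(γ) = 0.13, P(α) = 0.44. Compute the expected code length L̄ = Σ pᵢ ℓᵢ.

2 bits/symbol

L̄ = Σ pᵢ·ℓᵢ = 0.21·2 + 0.22·2 + 0.13·2 + 0.44·2 = 2 bits/symbol.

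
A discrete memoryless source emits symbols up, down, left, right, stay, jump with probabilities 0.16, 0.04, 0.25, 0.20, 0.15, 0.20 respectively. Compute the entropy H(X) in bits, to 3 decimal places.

2.448 bits

H = −Σ pᵢ log₂ pᵢ.
−0.16·log₂(0.16) = 0.4230
−0.04·log₂(0.04) = 0.1858
−0.25·log₂(0.25) = 0.5000
−0.20·log₂(0.20) = 0.4644
−0.15·log₂(0.15) = 0.4105
−0.20·log₂(0.20) = 0.4644
Sum ≈ 2.4481 → 2.448 bits.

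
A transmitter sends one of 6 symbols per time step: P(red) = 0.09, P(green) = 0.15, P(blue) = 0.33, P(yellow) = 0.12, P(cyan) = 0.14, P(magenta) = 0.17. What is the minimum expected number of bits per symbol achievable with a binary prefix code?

Repeatedly combine the two least-probable nodes; the expected code length is the sum of the merged weights.
merge 9/100 + 3/25 → 21/100
merge 7/50 + 3/20 → 29/100
merge 17/100 + 21/100 → 19/50
merge 29/100 + 33/100 → 31/50
merge 19/50 + 31/50 → 1
L = 21/100 + 29/100 + 19/50 + 31/50 + 1 = 5/2 = 2.5 bits/symbol.

2.5 bits/symbol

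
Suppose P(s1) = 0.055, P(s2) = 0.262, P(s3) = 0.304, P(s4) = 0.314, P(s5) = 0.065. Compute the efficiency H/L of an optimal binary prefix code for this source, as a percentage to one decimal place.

Entropy H = −Σ p log₂ p ≈ 2.0397 bits.
Huffman merges: 11/200+13/200→3/25; 3/25+131/500→191/500; 38/125+157/500→309/500; 191/500+309/500→1. L = 53/25 ≈ 2.1200.
Efficiency = H/L = 2.0397/2.1200 = 96.2%.

96.2%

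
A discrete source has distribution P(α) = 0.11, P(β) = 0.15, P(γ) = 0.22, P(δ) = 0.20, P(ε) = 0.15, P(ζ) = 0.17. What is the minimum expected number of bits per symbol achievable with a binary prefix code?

2.58 bits/symbol

Repeatedly combine the two least-probable nodes; the expected code length is the sum of the merged weights.
merge 11/100 + 3/20 → 13/50
merge 3/20 + 17/100 → 8/25
merge 1/5 + 11/50 → 21/50
merge 13/50 + 8/25 → 29/50
merge 21/50 + 29/50 → 1
L = 13/50 + 8/25 + 21/50 + 29/50 + 1 = 129/50 = 2.58 bits/symbol.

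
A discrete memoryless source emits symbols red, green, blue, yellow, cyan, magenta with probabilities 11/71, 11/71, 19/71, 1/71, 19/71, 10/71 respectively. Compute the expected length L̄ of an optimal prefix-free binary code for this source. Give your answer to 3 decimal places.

2.465 bits/symbol

Repeatedly combine the two least-probable nodes; the expected code length is the sum of the merged weights.
merge 1/71 + 10/71 → 11/71
merge 11/71 + 11/71 → 22/71
merge 11/71 + 19/71 → 30/71
merge 19/71 + 22/71 → 41/71
merge 30/71 + 41/71 → 1
L = 11/71 + 22/71 + 30/71 + 41/71 + 1 = 175/71 ≈ 2.465 bits/symbol.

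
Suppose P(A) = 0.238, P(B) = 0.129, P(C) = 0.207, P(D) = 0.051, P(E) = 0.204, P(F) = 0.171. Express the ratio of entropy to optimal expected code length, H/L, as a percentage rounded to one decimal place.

Entropy H = −Σ p log₂ p ≈ 2.4669 bits.
Huffman merges: 51/1000+129/1000→9/50; 171/1000+9/50→351/1000; 51/250+207/1000→411/1000; 119/500+351/1000→589/1000; 411/1000+589/1000→1. L = 2531/1000 ≈ 2.5310.
Efficiency = H/L = 2.4669/2.5310 = 97.5%.

97.5%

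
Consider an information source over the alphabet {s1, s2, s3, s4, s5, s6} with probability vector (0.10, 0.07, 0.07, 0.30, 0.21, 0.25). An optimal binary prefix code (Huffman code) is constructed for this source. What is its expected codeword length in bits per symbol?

Repeatedly combine the two least-probable nodes; the expected code length is the sum of the merged weights.
merge 7/100 + 7/100 → 7/50
merge 1/10 + 7/50 → 6/25
merge 21/100 + 6/25 → 9/20
merge 1/4 + 3/10 → 11/20
merge 9/20 + 11/20 → 1
L = 7/50 + 6/25 + 9/20 + 11/20 + 1 = 119/50 = 2.38 bits/symbol.

2.38 bits/symbol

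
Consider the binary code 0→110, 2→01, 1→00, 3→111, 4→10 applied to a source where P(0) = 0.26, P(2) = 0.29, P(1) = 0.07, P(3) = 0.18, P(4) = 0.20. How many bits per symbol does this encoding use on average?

L̄ = Σ pᵢ·ℓᵢ = 0.26·3 + 0.29·2 + 0.07·2 + 0.18·3 + 0.20·2 = 2.44 bits/symbol.

2.44 bits/symbol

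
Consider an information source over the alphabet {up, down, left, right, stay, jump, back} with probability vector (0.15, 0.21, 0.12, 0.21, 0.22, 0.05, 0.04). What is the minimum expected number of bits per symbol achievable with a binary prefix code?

Repeatedly combine the two least-probable nodes; the expected code length is the sum of the merged weights.
merge 1/25 + 1/20 → 9/100
merge 9/100 + 3/25 → 21/100
merge 3/20 + 21/100 → 9/25
merge 21/100 + 21/100 → 21/50
merge 11/50 + 9/25 → 29/50
merge 21/50 + 29/50 → 1
L = 9/100 + 21/100 + 9/25 + 21/50 + 29/50 + 1 = 133/50 = 2.66 bits/symbol.

2.66 bits/symbol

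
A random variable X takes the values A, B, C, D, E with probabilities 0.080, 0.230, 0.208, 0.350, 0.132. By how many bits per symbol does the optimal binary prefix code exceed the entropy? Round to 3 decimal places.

Entropy H = −Σ p log₂ p ≈ 2.1661 bits.
Huffman merges: 2/25+33/250→53/250; 26/125+53/250→21/50; 23/100+7/20→29/50; 21/50+29/50→1. L = 553/250 ≈ 2.2120.
L − H = 2.2120 − 2.1661 = 0.046 bits.

0.046 bits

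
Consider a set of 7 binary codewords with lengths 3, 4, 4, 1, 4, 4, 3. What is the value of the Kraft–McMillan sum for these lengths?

With common denominator 2^4 = 16: Σ 2^(−ℓᵢ) = 2/16 + 1/16 + 1/16 + 8/16 + 1/16 + 1/16 + 2/16 = 16/16 = 1.

1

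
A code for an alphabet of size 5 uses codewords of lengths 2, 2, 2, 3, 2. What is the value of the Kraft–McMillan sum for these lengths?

With common denominator 2^3 = 8: Σ 2^(−ℓᵢ) = 2/8 + 2/8 + 2/8 + 1/8 + 2/8 = 9/8 = 1.125.

1.125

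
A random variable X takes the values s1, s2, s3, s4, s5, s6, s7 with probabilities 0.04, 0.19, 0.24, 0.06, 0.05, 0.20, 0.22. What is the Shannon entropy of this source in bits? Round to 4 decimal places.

2.5397 bits

H = −Σ pᵢ log₂ pᵢ.
−0.04·log₂(0.04) = 0.1858
−0.19·log₂(0.19) = 0.4552
−0.24·log₂(0.24) = 0.4941
−0.06·log₂(0.06) = 0.2435
−0.05·log₂(0.05) = 0.2161
−0.20·log₂(0.20) = 0.4644
−0.22·log₂(0.22) = 0.4806
Sum ≈ 2.5397 → 2.5397 bits.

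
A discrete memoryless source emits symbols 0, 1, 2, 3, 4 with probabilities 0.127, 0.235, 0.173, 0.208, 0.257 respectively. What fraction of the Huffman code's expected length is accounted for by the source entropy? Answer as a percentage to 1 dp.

99.2%

Entropy H = −Σ p log₂ p ≈ 2.2819 bits.
Huffman merges: 127/1000+173/1000→3/10; 26/125+47/200→443/1000; 257/1000+3/10→557/1000; 443/1000+557/1000→1. L = 23/10 ≈ 2.3000.
Efficiency = H/L = 2.2819/2.3000 = 99.2%.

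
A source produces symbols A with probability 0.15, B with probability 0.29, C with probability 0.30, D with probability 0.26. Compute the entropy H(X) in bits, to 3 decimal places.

1.955 bits

H = −Σ pᵢ log₂ pᵢ.
−0.15·log₂(0.15) = 0.4105
−0.29·log₂(0.29) = 0.5179
−0.30·log₂(0.30) = 0.5211
−0.26·log₂(0.26) = 0.5053
Sum ≈ 1.9548 → 1.955 bits.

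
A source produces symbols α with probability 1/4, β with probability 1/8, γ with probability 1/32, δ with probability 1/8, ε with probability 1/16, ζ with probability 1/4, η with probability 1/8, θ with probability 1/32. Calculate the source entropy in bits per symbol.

Each probability is a power of 1/2, so log₂(1/p) is an integer.
H = Σ p·log₂(1/p) = 1/4·2 + 1/8·3 + 1/32·5 + 1/8·3 + 1/16·4 + 1/4·2 + 1/8·3 + 1/32·5 = 2.6875 bits.

2.6875 bits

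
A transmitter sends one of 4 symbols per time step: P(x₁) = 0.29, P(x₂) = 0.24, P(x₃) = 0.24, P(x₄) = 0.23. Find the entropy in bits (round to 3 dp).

H = −Σ pᵢ log₂ pᵢ.
−0.29·log₂(0.29) = 0.5179
−0.24·log₂(0.24) = 0.4941
−0.24·log₂(0.24) = 0.4941
−0.23·log₂(0.23) = 0.4877
Sum ≈ 1.9938 → 1.994 bits.

1.994 bits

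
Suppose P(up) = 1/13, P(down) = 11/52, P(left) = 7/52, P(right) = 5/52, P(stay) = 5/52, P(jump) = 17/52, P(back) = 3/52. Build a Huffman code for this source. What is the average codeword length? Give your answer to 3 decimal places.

Repeatedly combine the two least-probable nodes; the expected code length is the sum of the merged weights.
merge 3/52 + 1/13 → 7/52
merge 5/52 + 5/52 → 5/26
merge 7/52 + 7/52 → 7/26
merge 5/26 + 11/52 → 21/52
merge 7/26 + 17/52 → 31/52
merge 21/52 + 31/52 → 1
L = 7/52 + 5/26 + 7/26 + 21/52 + 31/52 + 1 = 135/52 ≈ 2.596 bits/symbol.

2.596 bits/symbol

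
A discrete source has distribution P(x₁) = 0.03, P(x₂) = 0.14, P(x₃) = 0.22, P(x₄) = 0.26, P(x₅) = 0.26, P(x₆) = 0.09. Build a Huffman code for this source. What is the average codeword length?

Repeatedly combine the two least-probable nodes; the expected code length is the sum of the merged weights.
merge 3/100 + 9/100 → 3/25
merge 3/25 + 7/50 → 13/50
merge 11/50 + 13/50 → 12/25
merge 13/50 + 13/50 → 13/25
merge 12/25 + 13/25 → 1
L = 3/25 + 13/50 + 12/25 + 13/25 + 1 = 119/50 = 2.38 bits/symbol.

2.38 bits/symbol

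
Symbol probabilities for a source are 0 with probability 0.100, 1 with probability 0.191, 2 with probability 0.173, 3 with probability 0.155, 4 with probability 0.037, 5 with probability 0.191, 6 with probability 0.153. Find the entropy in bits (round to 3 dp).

H = −Σ pᵢ log₂ pᵢ.
−0.100·log₂(0.100) = 0.3322
−0.191·log₂(0.191) = 0.4562
−0.173·log₂(0.173) = 0.4379
−0.155·log₂(0.155) = 0.4169
−0.037·log₂(0.037) = 0.1760
−0.191·log₂(0.191) = 0.4562
−0.153·log₂(0.153) = 0.4144
Sum ≈ 2.6897 → 2.690 bits.

2.690 bits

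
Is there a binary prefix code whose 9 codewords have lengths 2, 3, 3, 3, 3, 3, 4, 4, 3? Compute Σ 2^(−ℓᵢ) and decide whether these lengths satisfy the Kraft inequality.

With common denominator 2^4 = 16: Σ 2^(−ℓᵢ) = 4/16 + 2/16 + 2/16 + 2/16 + 2/16 + 2/16 + 1/16 + 1/16 + 2/16 = 18/16 = 1.125.
Kraft's inequality requires Σ ≤ 1; here Σ = 1.125 > 1, so no such prefix code exists.

1.125; no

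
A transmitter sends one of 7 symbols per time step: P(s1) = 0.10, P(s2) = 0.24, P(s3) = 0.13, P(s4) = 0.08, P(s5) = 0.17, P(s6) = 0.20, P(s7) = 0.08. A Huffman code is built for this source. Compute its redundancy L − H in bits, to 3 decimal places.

Entropy H = −Σ p log₂ p ≈ 2.6910 bits.
Huffman merges: 2/25+2/25→4/25; 1/10+13/100→23/100; 4/25+17/100→33/100; 1/5+23/100→43/100; 6/25+33/100→57/100; 43/100+57/100→1. L = 68/25 ≈ 2.7200.
L − H = 2.7200 − 2.6910 = 0.029 bits.

0.029 bits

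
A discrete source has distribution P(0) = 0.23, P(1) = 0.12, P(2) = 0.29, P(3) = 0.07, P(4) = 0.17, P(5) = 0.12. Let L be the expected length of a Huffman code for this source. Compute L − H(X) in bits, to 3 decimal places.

Entropy H = −Σ p log₂ p ≈ 2.4428 bits.
Huffman merges: 7/100+3/25→19/100; 3/25+17/100→29/100; 19/100+23/100→21/50; 29/100+29/100→29/50; 21/50+29/50→1. L = 62/25 ≈ 2.4800.
L − H = 2.4800 − 2.4428 = 0.037 bits.

0.037 bits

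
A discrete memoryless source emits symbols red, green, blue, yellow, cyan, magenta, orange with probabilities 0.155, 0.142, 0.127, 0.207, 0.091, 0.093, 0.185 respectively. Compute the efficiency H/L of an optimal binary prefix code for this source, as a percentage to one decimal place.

Entropy H = −Σ p log₂ p ≈ 2.7489 bits.
Huffman merges: 91/1000+93/1000→23/125; 127/1000+71/500→269/1000; 31/200+23/125→339/1000; 37/200+207/1000→49/125; 269/1000+339/1000→76/125; 49/125+76/125→1. L = 349/125 ≈ 2.7920.
Efficiency = H/L = 2.7489/2.7920 = 98.5%.

98.5%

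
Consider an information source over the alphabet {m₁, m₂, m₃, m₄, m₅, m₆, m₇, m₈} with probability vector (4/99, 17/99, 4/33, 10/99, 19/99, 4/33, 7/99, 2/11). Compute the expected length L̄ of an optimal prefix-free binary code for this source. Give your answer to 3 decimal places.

2.919 bits/symbol

Repeatedly combine the two least-probable nodes; the expected code length is the sum of the merged weights.
merge 4/99 + 7/99 → 1/9
merge 10/99 + 1/9 → 7/33
merge 4/33 + 4/33 → 8/33
merge 17/99 + 2/11 → 35/99
merge 19/99 + 7/33 → 40/99
merge 8/33 + 35/99 → 59/99
merge 40/99 + 59/99 → 1
L = 1/9 + 7/33 + 8/33 + 35/99 + 40/99 + 59/99 + 1 = 289/99 ≈ 2.919 bits/symbol.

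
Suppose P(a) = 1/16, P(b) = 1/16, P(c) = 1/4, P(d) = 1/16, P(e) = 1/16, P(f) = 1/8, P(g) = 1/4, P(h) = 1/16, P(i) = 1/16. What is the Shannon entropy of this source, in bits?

2.875 bits

Each probability is a power of 1/2, so log₂(1/p) is an integer.
H = Σ p·log₂(1/p) = 1/16·4 + 1/16·4 + 1/4·2 + 1/16·4 + 1/16·4 + 1/8·3 + 1/4·2 + 1/16·4 + 1/16·4 = 2.875 bits.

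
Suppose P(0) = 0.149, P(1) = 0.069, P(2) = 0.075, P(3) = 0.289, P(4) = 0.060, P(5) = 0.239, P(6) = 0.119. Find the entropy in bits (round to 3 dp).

H = −Σ pᵢ log₂ pᵢ.
−0.149·log₂(0.149) = 0.4092
−0.069·log₂(0.069) = 0.2662
−0.075·log₂(0.075) = 0.2803
−0.289·log₂(0.289) = 0.5176
−0.060·log₂(0.060) = 0.2435
−0.239·log₂(0.239) = 0.4935
−0.119·log₂(0.119) = 0.3654
Sum ≈ 2.5757 → 2.576 bits.

2.576 bits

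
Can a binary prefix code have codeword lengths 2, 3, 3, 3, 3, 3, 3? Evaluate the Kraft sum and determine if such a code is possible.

With common denominator 2^3 = 8: Σ 2^(−ℓᵢ) = 2/8 + 1/8 + 1/8 + 1/8 + 1/8 + 1/8 + 1/8 = 8/8 = 1.
Kraft's inequality requires Σ ≤ 1; here Σ = 1 ≤ 1, so such a prefix code exists.

1; yes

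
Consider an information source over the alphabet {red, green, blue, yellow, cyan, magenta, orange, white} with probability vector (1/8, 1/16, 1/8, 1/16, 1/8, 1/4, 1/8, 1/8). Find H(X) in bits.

2.875 bits

Each probability is a power of 1/2, so log₂(1/p) is an integer.
H = Σ p·log₂(1/p) = 1/8·3 + 1/16·4 + 1/8·3 + 1/16·4 + 1/8·3 + 1/4·2 + 1/8·3 + 1/8·3 = 2.875 bits.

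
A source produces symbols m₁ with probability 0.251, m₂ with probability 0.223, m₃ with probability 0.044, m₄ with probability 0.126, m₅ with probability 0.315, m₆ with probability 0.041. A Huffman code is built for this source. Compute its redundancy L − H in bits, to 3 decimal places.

0.024 bits

Entropy H = −Σ p log₂ p ≈ 2.2721 bits.
Huffman merges: 41/1000+11/250→17/200; 17/200+63/500→211/1000; 211/1000+223/1000→217/500; 251/1000+63/200→283/500; 217/500+283/500→1. L = 287/125 ≈ 2.2960.
L − H = 2.2960 − 2.2721 = 0.024 bits.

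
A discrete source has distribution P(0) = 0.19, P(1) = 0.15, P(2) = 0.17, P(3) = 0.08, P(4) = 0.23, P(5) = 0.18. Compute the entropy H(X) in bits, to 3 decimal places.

H = −Σ pᵢ log₂ pᵢ.
−0.19·log₂(0.19) = 0.4552
−0.15·log₂(0.15) = 0.4105
−0.17·log₂(0.17) = 0.4346
−0.08·log₂(0.08) = 0.2915
−0.23·log₂(0.23) = 0.4877
−0.18·log₂(0.18) = 0.4453
Sum ≈ 2.5248 → 2.525 bits.

2.525 bits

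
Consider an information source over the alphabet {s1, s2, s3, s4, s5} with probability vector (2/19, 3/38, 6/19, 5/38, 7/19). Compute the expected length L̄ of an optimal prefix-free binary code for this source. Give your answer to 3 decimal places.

Repeatedly combine the two least-probable nodes; the expected code length is the sum of the merged weights.
merge 3/38 + 2/19 → 7/38
merge 5/38 + 7/38 → 6/19
merge 6/19 + 6/19 → 12/19
merge 7/19 + 12/19 → 1
L = 7/38 + 6/19 + 12/19 + 1 = 81/38 ≈ 2.132 bits/symbol.

2.132 bits/symbol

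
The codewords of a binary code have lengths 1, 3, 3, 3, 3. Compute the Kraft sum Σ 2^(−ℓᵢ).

With common denominator 2^3 = 8: Σ 2^(−ℓᵢ) = 4/8 + 1/8 + 1/8 + 1/8 + 1/8 = 8/8 = 1.

1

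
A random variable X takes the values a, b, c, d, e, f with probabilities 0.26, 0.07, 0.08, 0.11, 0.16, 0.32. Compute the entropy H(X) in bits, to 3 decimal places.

2.365 bits

H = −Σ pᵢ log₂ pᵢ.
−0.26·log₂(0.26) = 0.5053
−0.07·log₂(0.07) = 0.2686
−0.08·log₂(0.08) = 0.2915
−0.11·log₂(0.11) = 0.3503
−0.16·log₂(0.16) = 0.4230
−0.32·log₂(0.32) = 0.5260
Sum ≈ 2.3647 → 2.365 bits.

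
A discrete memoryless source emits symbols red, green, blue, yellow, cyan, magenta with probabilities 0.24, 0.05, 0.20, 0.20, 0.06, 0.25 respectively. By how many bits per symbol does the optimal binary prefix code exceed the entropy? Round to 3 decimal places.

Entropy H = −Σ p log₂ p ≈ 2.3825 bits.
Huffman merges: 1/20+3/50→11/100; 11/100+1/5→31/100; 1/5+6/25→11/25; 1/4+31/100→14/25; 11/25+14/25→1. L = 121/50 ≈ 2.4200.
L − H = 2.4200 − 2.3825 = 0.037 bits.

0.037 bits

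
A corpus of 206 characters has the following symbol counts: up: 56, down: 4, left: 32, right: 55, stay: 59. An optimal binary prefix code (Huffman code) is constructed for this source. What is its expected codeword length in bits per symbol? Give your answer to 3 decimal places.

Probabilities are the counts divided by 206.
Repeatedly combine the two least-probable nodes; the expected code length is the sum of the merged weights.
merge 2/103 + 16/103 → 18/103
merge 18/103 + 55/206 → 91/206
merge 28/103 + 59/206 → 115/206
merge 91/206 + 115/206 → 1
L = 18/103 + 91/206 + 115/206 + 1 = 224/103 ≈ 2.175 bits/symbol.

2.175 bits/symbol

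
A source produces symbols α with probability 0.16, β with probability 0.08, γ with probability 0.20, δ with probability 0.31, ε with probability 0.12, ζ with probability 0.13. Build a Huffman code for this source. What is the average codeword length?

Repeatedly combine the two least-probable nodes; the expected code length is the sum of the merged weights.
merge 2/25 + 3/25 → 1/5
merge 13/100 + 4/25 → 29/100
merge 1/5 + 1/5 → 2/5
merge 29/100 + 31/100 → 3/5
merge 2/5 + 3/5 → 1
L = 1/5 + 29/100 + 2/5 + 3/5 + 1 = 249/100 = 2.49 bits/symbol.

2.49 bits/symbol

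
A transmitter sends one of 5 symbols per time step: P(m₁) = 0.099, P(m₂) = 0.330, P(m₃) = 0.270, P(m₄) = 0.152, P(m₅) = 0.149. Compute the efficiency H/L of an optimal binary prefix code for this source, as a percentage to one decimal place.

Entropy H = −Σ p log₂ p ≈ 2.1905 bits.
Huffman merges: 99/1000+149/1000→31/125; 19/125+31/125→2/5; 27/100+33/100→3/5; 2/5+3/5→1. L = 281/125 ≈ 2.2480.
Efficiency = H/L = 2.1905/2.2480 = 97.4%.

97.4%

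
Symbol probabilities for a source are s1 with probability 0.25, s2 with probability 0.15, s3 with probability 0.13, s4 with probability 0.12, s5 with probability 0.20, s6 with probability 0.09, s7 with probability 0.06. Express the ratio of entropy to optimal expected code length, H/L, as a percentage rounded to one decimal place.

Entropy H = −Σ p log₂ p ≈ 2.6808 bits.
Huffman merges: 3/50+9/100→3/20; 3/25+13/100→1/4; 3/20+3/20→3/10; 1/5+1/4→9/20; 1/4+3/10→11/20; 9/20+11/20→1. L = 27/10 ≈ 2.7000.
Efficiency = H/L = 2.6808/2.7000 = 99.3%.

99.3%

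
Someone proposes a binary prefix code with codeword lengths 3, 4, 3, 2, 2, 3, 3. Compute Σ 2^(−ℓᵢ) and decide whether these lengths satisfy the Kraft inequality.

With common denominator 2^4 = 16: Σ 2^(−ℓᵢ) = 2/16 + 1/16 + 2/16 + 4/16 + 4/16 + 2/16 + 2/16 = 17/16 = 1.0625.
Kraft's inequality requires Σ ≤ 1; here Σ = 1.0625 > 1, so no such prefix code exists.

1.0625; no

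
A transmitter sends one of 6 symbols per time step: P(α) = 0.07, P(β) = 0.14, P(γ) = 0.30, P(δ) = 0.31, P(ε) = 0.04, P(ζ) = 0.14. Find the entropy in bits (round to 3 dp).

2.293 bits

H = −Σ pᵢ log₂ pᵢ.
−0.07·log₂(0.07) = 0.2686
−0.14·log₂(0.14) = 0.3971
−0.30·log₂(0.30) = 0.5211
−0.31·log₂(0.31) = 0.5238
−0.04·log₂(0.04) = 0.1858
−0.14·log₂(0.14) = 0.3971
Sum ≈ 2.2934 → 2.293 bits.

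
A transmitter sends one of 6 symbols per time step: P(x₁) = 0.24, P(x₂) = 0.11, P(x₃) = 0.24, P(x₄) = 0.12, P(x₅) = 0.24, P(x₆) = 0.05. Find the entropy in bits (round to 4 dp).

2.4159 bits

H = −Σ pᵢ log₂ pᵢ.
−0.24·log₂(0.24) = 0.4941
−0.11·log₂(0.11) = 0.3503
−0.24·log₂(0.24) = 0.4941
−0.12·log₂(0.12) = 0.3671
−0.24·log₂(0.24) = 0.4941
−0.05·log₂(0.05) = 0.2161
Sum ≈ 2.4159 → 2.4159 bits.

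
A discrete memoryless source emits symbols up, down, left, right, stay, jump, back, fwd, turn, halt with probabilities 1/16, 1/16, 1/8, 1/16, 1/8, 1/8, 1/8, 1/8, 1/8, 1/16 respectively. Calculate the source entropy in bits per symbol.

Each probability is a power of 1/2, so log₂(1/p) is an integer.
H = Σ p·log₂(1/p) = 1/16·4 + 1/16·4 + 1/8·3 + 1/16·4 + 1/8·3 + 1/8·3 + 1/8·3 + 1/8·3 + 1/8·3 + 1/16·4 = 3.25 bits.

3.25 bits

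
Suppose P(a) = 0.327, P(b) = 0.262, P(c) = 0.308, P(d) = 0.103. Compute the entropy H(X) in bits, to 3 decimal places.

1.895 bits

H = −Σ pᵢ log₂ pᵢ.
−0.327·log₂(0.327) = 0.5273
−0.262·log₂(0.262) = 0.5063
−0.308·log₂(0.308) = 0.5233
−0.103·log₂(0.103) = 0.3378
Sum ≈ 1.8947 → 1.895 bits.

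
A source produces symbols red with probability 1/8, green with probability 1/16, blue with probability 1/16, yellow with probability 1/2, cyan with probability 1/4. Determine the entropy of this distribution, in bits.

1.875 bits

Each probability is a power of 1/2, so log₂(1/p) is an integer.
H = Σ p·log₂(1/p) = 1/8·3 + 1/16·4 + 1/16·4 + 1/2·1 + 1/4·2 = 1.875 bits.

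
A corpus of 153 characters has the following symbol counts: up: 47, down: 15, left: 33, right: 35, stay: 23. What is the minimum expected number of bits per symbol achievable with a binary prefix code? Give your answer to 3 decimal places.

Probabilities are the counts divided by 153.
Repeatedly combine the two least-probable nodes; the expected code length is the sum of the merged weights.
merge 5/51 + 23/153 → 38/153
merge 11/51 + 35/153 → 4/9
merge 38/153 + 47/153 → 5/9
merge 4/9 + 5/9 → 1
L = 38/153 + 4/9 + 5/9 + 1 = 344/153 ≈ 2.248 bits/symbol.

2.248 bits/symbol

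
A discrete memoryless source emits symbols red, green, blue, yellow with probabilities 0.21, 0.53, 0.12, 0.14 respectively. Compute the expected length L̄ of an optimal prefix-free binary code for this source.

Repeatedly combine the two least-probable nodes; the expected code length is the sum of the merged weights.
merge 3/25 + 7/50 → 13/50
merge 21/100 + 13/50 → 47/100
merge 47/100 + 53/100 → 1
L = 13/50 + 47/100 + 1 = 173/100 = 1.73 bits/symbol.

1.73 bits/symbol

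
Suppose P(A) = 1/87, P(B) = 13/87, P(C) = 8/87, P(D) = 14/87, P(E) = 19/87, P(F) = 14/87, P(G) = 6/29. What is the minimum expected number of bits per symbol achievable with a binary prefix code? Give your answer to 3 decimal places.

2.678 bits/symbol

Repeatedly combine the two least-probable nodes; the expected code length is the sum of the merged weights.
merge 1/87 + 8/87 → 3/29
merge 3/29 + 13/87 → 22/87
merge 14/87 + 14/87 → 28/87
merge 6/29 + 19/87 → 37/87
merge 22/87 + 28/87 → 50/87
merge 37/87 + 50/87 → 1
L = 3/29 + 22/87 + 28/87 + 37/87 + 50/87 + 1 = 233/87 ≈ 2.678 bits/symbol.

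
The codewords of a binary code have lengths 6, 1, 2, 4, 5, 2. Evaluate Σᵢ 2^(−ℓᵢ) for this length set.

With common denominator 2^6 = 64: Σ 2^(−ℓᵢ) = 1/64 + 32/64 + 16/64 + 4/64 + 2/64 + 16/64 = 71/64 = 1.109375.

1.109375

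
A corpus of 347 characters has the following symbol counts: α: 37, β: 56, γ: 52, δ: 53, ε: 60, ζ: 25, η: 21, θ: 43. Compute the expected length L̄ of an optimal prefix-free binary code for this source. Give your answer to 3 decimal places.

Probabilities are the counts divided by 347.
Repeatedly combine the two least-probable nodes; the expected code length is the sum of the merged weights.
merge 21/347 + 25/347 → 46/347
merge 37/347 + 43/347 → 80/347
merge 46/347 + 52/347 → 98/347
merge 53/347 + 56/347 → 109/347
merge 60/347 + 80/347 → 140/347
merge 98/347 + 109/347 → 207/347
merge 140/347 + 207/347 → 1
L = 46/347 + 80/347 + 98/347 + 109/347 + 140/347 + 207/347 + 1 = 1027/347 ≈ 2.960 bits/symbol.

2.960 bits/symbol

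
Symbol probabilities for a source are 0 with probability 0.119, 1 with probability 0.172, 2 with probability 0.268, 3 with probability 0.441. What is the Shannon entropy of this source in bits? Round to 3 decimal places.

1.832 bits

H = −Σ pᵢ log₂ pᵢ.
−0.119·log₂(0.119) = 0.3654
−0.172·log₂(0.172) = 0.4368
−0.268·log₂(0.268) = 0.5091
−0.441·log₂(0.441) = 0.5209
Sum ≈ 1.8322 → 1.832 bits.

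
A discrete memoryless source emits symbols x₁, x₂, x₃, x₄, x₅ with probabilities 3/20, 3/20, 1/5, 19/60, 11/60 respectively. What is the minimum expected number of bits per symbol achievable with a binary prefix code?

2.3 bits/symbol

Repeatedly combine the two least-probable nodes; the expected code length is the sum of the merged weights.
merge 3/20 + 3/20 → 3/10
merge 11/60 + 1/5 → 23/60
merge 3/10 + 19/60 → 37/60
merge 23/60 + 37/60 → 1
L = 3/10 + 23/60 + 37/60 + 1 = 23/10 = 2.3 bits/symbol.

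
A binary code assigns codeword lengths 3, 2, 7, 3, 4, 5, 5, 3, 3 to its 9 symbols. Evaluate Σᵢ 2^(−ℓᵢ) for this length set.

With common denominator 2^7 = 128: Σ 2^(−ℓᵢ) = 16/128 + 32/128 + 1/128 + 16/128 + 8/128 + 4/128 + 4/128 + 16/128 + 16/128 = 113/128 = 0.8828125.

0.8828125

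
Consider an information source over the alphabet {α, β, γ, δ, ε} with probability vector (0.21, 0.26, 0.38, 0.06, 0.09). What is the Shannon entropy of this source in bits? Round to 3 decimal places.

2.065 bits

H = −Σ pᵢ log₂ pᵢ.
−0.21·log₂(0.21) = 0.4728
−0.26·log₂(0.26) = 0.5053
−0.38·log₂(0.38) = 0.5305
−0.06·log₂(0.06) = 0.2435
−0.09·log₂(0.09) = 0.3127
Sum ≈ 2.0648 → 2.065 bits.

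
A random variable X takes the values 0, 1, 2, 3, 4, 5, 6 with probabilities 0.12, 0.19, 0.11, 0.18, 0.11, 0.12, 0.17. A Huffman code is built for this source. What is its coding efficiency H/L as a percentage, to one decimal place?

Entropy H = −Σ p log₂ p ≈ 2.7698 bits.
Huffman merges: 11/100+11/100→11/50; 3/25+3/25→6/25; 17/100+9/50→7/20; 19/100+11/50→41/100; 6/25+7/20→59/100; 41/100+59/100→1. L = 281/100 ≈ 2.8100.
Efficiency = H/L = 2.7698/2.8100 = 98.6%.

98.6%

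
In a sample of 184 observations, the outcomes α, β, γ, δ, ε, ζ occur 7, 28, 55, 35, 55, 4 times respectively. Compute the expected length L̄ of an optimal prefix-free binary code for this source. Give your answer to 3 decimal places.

2.272 bits/symbol

Probabilities are the counts divided by 184.
Repeatedly combine the two least-probable nodes; the expected code length is the sum of the merged weights.
merge 1/46 + 7/184 → 11/184
merge 11/184 + 7/46 → 39/184
merge 35/184 + 39/184 → 37/92
merge 55/184 + 55/184 → 55/92
merge 37/92 + 55/92 → 1
L = 11/184 + 39/184 + 37/92 + 55/92 + 1 = 209/92 ≈ 2.272 bits/symbol.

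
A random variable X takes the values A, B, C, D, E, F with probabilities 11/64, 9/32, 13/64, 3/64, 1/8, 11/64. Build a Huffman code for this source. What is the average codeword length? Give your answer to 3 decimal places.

2.516 bits/symbol

Repeatedly combine the two least-probable nodes; the expected code length is the sum of the merged weights.
merge 3/64 + 1/8 → 11/64
merge 11/64 + 11/64 → 11/32
merge 11/64 + 13/64 → 3/8
merge 9/32 + 11/32 → 5/8
merge 3/8 + 5/8 → 1
L = 11/64 + 11/32 + 3/8 + 5/8 + 1 = 161/64 ≈ 2.516 bits/symbol.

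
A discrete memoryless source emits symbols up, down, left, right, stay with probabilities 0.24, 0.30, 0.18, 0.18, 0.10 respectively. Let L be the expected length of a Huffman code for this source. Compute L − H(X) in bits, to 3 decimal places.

Entropy H = −Σ p log₂ p ≈ 2.2380 bits.
Huffman merges: 1/10+9/50→7/25; 9/50+6/25→21/50; 7/25+3/10→29/50; 21/50+29/50→1. L = 57/25 ≈ 2.2800.
L − H = 2.2800 − 2.2380 = 0.042 bits.

0.042 bits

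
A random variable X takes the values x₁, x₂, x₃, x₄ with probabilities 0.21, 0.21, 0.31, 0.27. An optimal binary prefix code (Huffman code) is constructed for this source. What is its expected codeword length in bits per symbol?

2 bits/symbol

Repeatedly combine the two least-probable nodes; the expected code length is the sum of the merged weights.
merge 21/100 + 21/100 → 21/50
merge 27/100 + 31/100 → 29/50
merge 21/50 + 29/50 → 1
L = 21/50 + 29/50 + 1 = 2 bits/symbol.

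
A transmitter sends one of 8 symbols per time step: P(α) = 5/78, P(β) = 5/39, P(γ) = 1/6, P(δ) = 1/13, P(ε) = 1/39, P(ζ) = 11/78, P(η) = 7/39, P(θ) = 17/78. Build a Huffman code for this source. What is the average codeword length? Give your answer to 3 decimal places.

Repeatedly combine the two least-probable nodes; the expected code length is the sum of the merged weights.
merge 1/39 + 5/78 → 7/78
merge 1/13 + 7/78 → 1/6
merge 5/39 + 11/78 → 7/26
merge 1/6 + 1/6 → 1/3
merge 7/39 + 17/78 → 31/78
merge 7/26 + 1/3 → 47/78
merge 31/78 + 47/78 → 1
L = 7/78 + 1/6 + 7/26 + 1/3 + 31/78 + 47/78 + 1 = 223/78 ≈ 2.859 bits/symbol.

2.859 bits/symbol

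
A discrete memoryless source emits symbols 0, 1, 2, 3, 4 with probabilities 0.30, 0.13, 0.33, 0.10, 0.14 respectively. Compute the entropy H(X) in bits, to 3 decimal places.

H = −Σ pᵢ log₂ pᵢ.
−0.30·log₂(0.30) = 0.5211
−0.13·log₂(0.13) = 0.3826
−0.33·log₂(0.33) = 0.5278
−0.10·log₂(0.10) = 0.3322
−0.14·log₂(0.14) = 0.3971
Sum ≈ 2.1609 → 2.161 bits.

2.161 bits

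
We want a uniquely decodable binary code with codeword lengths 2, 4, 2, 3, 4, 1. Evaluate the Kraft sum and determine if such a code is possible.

1.25; no

With common denominator 2^4 = 16: Σ 2^(−ℓᵢ) = 4/16 + 1/16 + 4/16 + 2/16 + 1/16 + 8/16 = 20/16 = 1.25.
Kraft's inequality requires Σ ≤ 1; here Σ = 1.25 > 1, so no such prefix code exists.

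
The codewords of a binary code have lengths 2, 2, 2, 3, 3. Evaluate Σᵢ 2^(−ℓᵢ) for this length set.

With common denominator 2^3 = 8: Σ 2^(−ℓᵢ) = 2/8 + 2/8 + 2/8 + 1/8 + 1/8 = 8/8 = 1.

1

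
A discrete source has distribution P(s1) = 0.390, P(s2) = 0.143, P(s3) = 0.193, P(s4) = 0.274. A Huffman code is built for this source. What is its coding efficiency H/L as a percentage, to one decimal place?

97.7%

Entropy H = −Σ p log₂ p ≈ 1.9009 bits.
Huffman merges: 143/1000+193/1000→42/125; 137/500+42/125→61/100; 39/100+61/100→1. L = 973/500 ≈ 1.9460.
Efficiency = H/L = 1.9009/1.9460 = 97.7%.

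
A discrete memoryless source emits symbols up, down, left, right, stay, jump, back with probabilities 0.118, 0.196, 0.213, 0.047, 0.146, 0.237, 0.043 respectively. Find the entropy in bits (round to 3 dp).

H = −Σ pᵢ log₂ pᵢ.
−0.118·log₂(0.118) = 0.3638
−0.196·log₂(0.196) = 0.4608
−0.213·log₂(0.213) = 0.4752
−0.047·log₂(0.047) = 0.2073
−0.146·log₂(0.146) = 0.4053
−0.237·log₂(0.237) = 0.4923
−0.043·log₂(0.043) = 0.1952
Sum ≈ 2.5999 → 2.600 bits.

2.600 bits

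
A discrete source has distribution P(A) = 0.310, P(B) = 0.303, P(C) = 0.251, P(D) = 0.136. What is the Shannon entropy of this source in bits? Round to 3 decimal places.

1.938 bits

H = −Σ pᵢ log₂ pᵢ.
−0.310·log₂(0.310) = 0.5238
−0.303·log₂(0.303) = 0.5220
−0.251·log₂(0.251) = 0.5006
−0.136·log₂(0.136) = 0.3915
Sum ≈ 1.9378 → 1.938 bits.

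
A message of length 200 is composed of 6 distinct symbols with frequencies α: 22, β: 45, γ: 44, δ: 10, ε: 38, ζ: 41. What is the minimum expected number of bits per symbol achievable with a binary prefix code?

2.51 bits/symbol

Probabilities are the counts divided by 200.
Repeatedly combine the two least-probable nodes; the expected code length is the sum of the merged weights.
merge 1/20 + 11/100 → 4/25
merge 4/25 + 19/100 → 7/20
merge 41/200 + 11/50 → 17/40
merge 9/40 + 7/20 → 23/40
merge 17/40 + 23/40 → 1
L = 4/25 + 7/20 + 17/40 + 23/40 + 1 = 251/100 = 2.51 bits/symbol.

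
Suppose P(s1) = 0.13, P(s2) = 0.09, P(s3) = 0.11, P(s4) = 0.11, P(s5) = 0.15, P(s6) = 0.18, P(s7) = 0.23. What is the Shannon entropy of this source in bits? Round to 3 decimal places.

2.739 bits

H = −Σ pᵢ log₂ pᵢ.
−0.13·log₂(0.13) = 0.3826
−0.09·log₂(0.09) = 0.3127
−0.11·log₂(0.11) = 0.3503
−0.11·log₂(0.11) = 0.3503
−0.15·log₂(0.15) = 0.4105
−0.18·log₂(0.18) = 0.4453
−0.23·log₂(0.23) = 0.4877
Sum ≈ 2.7394 → 2.739 bits.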